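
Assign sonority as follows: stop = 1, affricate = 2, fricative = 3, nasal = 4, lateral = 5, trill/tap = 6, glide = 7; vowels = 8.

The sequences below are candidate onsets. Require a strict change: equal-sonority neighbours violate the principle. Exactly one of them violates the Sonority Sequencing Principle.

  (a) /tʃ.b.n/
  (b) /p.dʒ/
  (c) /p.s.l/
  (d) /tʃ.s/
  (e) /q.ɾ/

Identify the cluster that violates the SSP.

(a) /tʃ.b.n/: profile 2-1-4 — violates.
(b) /p.dʒ/: profile 1-2 — obeys.
(c) /p.s.l/: profile 1-3-5 — obeys.
(d) /tʃ.s/: profile 2-3 — obeys.
(e) /q.ɾ/: profile 1-6 — obeys.

a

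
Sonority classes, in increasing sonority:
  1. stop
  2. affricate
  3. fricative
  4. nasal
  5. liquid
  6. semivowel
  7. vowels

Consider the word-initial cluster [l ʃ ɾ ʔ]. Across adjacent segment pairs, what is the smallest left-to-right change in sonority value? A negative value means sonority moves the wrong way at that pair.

-4

/l/ is a liquid (sonority 5).
/ʃ/ is a fricative (sonority 3).
/ɾ/ is a liquid (sonority 5).
/ʔ/ is a stop (sonority 1).
/l/→/ʃ/: change -2.
/ʃ/→/ɾ/: change +2.
/ɾ/→/ʔ/: change -4.
Minimum = -4.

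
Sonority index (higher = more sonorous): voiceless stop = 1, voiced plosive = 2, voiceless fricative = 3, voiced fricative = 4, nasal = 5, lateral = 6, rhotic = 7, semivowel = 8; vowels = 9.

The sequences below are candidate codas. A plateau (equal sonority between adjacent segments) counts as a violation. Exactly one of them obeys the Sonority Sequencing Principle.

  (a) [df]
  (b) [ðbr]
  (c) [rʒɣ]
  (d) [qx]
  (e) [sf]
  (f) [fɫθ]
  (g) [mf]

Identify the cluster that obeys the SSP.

(a) sonority 2-3: ill-formed.
(b) sonority 4-2-7: ill-formed.
(c) sonority 7-4-4: ill-formed.
(d) sonority 1-3: ill-formed.
(e) sonority 3-3: ill-formed.
(f) sonority 3-6-3: ill-formed.
(g) sonority 5-3: well-formed.

g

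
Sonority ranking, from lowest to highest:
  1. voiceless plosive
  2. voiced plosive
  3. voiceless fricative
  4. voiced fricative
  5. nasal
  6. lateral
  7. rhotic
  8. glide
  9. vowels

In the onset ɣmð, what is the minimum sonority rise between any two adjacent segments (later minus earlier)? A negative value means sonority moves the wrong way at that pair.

/ɣ/ is a voiced fricative (sonority 4).
/m/ is a nasal (sonority 5).
/ð/ is a voiced fricative (sonority 4).
/ɣ/→/m/: change +1.
/m/→/ð/: change -1.
Minimum = -1.

-1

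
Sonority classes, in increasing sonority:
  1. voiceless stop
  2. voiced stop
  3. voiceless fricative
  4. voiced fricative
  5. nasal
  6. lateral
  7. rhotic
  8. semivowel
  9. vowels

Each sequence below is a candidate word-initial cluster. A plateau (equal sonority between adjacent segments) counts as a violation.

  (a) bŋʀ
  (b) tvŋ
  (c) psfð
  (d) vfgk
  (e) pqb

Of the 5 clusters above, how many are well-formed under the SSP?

2

(a) 2-5-7 → obeys
(b) 1-4-5 → obeys
(c) 1-3-3-4 → violates
(d) 4-3-2-1 → violates
(e) 1-1-2 → violates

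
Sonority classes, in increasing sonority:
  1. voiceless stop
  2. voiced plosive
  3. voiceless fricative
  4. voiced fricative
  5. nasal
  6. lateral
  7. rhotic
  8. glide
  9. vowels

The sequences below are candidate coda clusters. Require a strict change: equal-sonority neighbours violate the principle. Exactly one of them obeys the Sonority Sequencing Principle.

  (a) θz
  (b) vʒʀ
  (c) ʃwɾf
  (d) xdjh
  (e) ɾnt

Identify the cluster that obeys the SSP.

e

(a) θz: profile 3-4 — violates.
(b) vʒʀ: profile 4-4-7 — violates.
(c) ʃwɾf: profile 3-8-7-3 — violates.
(d) xdjh: profile 3-2-8-3 — violates.
(e) ɾnt: profile 7-5-1 — obeys.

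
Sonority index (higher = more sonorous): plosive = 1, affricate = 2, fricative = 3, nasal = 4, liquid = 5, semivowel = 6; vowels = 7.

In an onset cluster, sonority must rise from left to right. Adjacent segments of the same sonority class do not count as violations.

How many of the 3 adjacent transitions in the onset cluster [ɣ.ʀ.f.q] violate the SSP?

/ɣ/: fricative = 3.
/ʀ/: liquid = 5.
/f/: fricative = 3.
/q/: plosive = 1.
/ɣ/→/ʀ/: 3→5 (rises) — ok.
/ʀ/→/f/: 5→3 (does not rise) — violation.
/f/→/q/: 3→1 (does not rise) — violation.

2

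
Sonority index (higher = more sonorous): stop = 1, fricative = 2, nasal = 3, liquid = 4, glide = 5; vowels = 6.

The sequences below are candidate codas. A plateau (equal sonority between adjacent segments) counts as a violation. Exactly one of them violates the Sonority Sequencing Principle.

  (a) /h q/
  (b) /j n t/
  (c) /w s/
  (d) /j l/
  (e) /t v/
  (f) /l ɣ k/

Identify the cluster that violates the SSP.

e

(a) sonority 2-1: well-formed.
(b) sonority 5-3-1: well-formed.
(c) sonority 5-2: well-formed.
(d) sonority 5-4: well-formed.
(e) sonority 1-2: ill-formed.
(f) sonority 4-2-1: well-formed.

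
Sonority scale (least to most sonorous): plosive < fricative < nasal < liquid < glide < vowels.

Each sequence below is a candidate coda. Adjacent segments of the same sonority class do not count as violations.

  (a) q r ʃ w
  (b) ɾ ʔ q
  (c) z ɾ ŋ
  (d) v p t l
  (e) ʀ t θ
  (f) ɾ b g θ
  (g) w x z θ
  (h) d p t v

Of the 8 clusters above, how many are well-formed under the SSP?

(a) 1-4-2-5 → violates
(b) 4-1-1 → obeys
(c) 2-4-3 → violates
(d) 2-1-1-4 → violates
(e) 4-1-2 → violates
(f) 4-1-1-2 → violates
(g) 5-2-2-2 → obeys
(h) 1-1-1-2 → violates

2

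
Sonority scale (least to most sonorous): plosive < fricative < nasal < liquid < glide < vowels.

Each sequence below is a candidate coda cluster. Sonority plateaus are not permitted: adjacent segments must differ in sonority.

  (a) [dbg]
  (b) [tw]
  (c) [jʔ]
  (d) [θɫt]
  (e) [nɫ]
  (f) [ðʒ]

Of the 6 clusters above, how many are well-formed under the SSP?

1

(a) [dbg]: profile 1-1-1 — violates.
(b) [tw]: profile 1-5 — violates.
(c) [jʔ]: profile 5-1 — obeys.
(d) [θɫt]: profile 2-4-1 — violates.
(e) [nɫ]: profile 3-4 — violates.
(f) [ðʒ]: profile 2-2 — violates.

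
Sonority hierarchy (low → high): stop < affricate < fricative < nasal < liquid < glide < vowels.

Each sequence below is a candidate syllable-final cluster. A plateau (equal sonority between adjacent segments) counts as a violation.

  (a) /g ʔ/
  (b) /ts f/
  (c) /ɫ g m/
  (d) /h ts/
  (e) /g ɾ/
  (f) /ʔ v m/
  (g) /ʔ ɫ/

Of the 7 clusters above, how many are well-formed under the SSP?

1

(a) 1-1 → violates
(b) 2-3 → violates
(c) 5-1-4 → violates
(d) 3-2 → obeys
(e) 1-5 → violates
(f) 1-3-4 → violates
(g) 1-5 → violates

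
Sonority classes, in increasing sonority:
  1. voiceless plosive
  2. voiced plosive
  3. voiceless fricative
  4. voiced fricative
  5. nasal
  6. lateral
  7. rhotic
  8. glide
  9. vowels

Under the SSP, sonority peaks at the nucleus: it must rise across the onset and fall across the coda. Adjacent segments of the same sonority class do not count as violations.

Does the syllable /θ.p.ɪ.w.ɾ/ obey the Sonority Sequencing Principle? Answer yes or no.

no

Onset: /θ/ is a voiceless fricative (sonority 3), /p/ is a voiceless plosive (sonority 1); then the nucleus /ɪ/ (sonority 9).
Onset profile 3-1-9 — does not rise throughout.
Coda: /w/ is a glide (sonority 8), /ɾ/ is a rhotic (sonority 7).
Coda profile 9-8-7 — falls from the nucleus.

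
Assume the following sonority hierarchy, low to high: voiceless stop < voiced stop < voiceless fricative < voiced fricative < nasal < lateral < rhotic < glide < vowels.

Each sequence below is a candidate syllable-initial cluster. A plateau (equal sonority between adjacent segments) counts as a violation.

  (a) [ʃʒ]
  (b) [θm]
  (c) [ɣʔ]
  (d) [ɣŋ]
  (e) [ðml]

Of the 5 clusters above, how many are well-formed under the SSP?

4

(a) [ʃʒ]: profile 3-4 — obeys.
(b) [θm]: profile 3-5 — obeys.
(c) [ɣʔ]: profile 4-1 — violates.
(d) [ɣŋ]: profile 4-5 — obeys.
(e) [ðml]: profile 4-5-6 — obeys.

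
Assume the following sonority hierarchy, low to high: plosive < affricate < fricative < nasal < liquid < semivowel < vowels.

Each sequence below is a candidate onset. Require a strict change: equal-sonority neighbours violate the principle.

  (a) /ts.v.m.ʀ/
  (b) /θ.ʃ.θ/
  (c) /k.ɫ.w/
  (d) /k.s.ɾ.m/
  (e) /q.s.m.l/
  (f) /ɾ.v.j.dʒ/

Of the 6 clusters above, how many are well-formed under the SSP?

3

(a) /ts.v.m.ʀ/: profile 2-3-4-5 — obeys.
(b) /θ.ʃ.θ/: profile 3-3-3 — violates.
(c) /k.ɫ.w/: profile 1-5-6 — obeys.
(d) /k.s.ɾ.m/: profile 1-3-5-4 — violates.
(e) /q.s.m.l/: profile 1-3-4-5 — obeys.
(f) /ɾ.v.j.dʒ/: profile 5-3-6-2 — violates.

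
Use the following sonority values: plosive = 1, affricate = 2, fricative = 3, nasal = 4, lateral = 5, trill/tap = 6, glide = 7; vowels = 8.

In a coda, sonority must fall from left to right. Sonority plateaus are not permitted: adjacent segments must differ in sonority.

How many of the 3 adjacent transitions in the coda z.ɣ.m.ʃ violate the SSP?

/z/ — fricative, sonority 3.
/ɣ/ — fricative, sonority 3.
/m/ — nasal, sonority 4.
/ʃ/ — fricative, sonority 3.
/z/→/ɣ/: 3→3 (plateau) — violation.
/ɣ/→/m/: 3→4 (does not fall) — violation.
/m/→/ʃ/: 4→3 (falls) — ok.

2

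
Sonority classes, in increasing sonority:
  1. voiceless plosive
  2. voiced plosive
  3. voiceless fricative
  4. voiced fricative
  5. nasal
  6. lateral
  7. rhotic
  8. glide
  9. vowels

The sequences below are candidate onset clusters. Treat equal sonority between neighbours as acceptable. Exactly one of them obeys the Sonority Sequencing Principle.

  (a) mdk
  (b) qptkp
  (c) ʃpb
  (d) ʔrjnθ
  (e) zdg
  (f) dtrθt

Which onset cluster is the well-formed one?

(a) 5-2-1 → violates
(b) 1-1-1-1-1 → obeys
(c) 3-1-2 → violates
(d) 1-7-8-5-3 → violates
(e) 4-2-2 → violates
(f) 2-1-7-3-1 → violates

b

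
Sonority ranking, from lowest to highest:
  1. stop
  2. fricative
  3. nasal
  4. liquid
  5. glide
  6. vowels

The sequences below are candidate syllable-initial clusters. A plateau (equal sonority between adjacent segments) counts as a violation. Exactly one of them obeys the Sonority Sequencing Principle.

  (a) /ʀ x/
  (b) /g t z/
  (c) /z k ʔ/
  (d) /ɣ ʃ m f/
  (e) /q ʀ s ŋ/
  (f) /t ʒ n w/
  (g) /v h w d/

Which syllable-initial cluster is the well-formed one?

(a) /ʀ x/: profile 4-2 — violates.
(b) /g t z/: profile 1-1-2 — violates.
(c) /z k ʔ/: profile 2-1-1 — violates.
(d) /ɣ ʃ m f/: profile 2-2-3-2 — violates.
(e) /q ʀ s ŋ/: profile 1-4-2-3 — violates.
(f) /t ʒ n w/: profile 1-2-3-5 — obeys.
(g) /v h w d/: profile 2-2-5-1 — violates.

f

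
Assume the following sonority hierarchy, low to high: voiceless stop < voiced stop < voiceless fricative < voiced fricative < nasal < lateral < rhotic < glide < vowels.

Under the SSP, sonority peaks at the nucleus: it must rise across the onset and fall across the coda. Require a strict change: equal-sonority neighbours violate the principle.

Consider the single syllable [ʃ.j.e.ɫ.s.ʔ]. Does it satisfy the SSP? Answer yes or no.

yes

Onset: /ʃ/ is a voiceless fricative (sonority 3), /j/ is a glide (sonority 8); then the nucleus /e/ (sonority 9).
Onset profile 3-8-9 — rises to the nucleus.
Coda: /ɫ/ is a lateral (sonority 6), /s/ is a voiceless fricative (sonority 3), /ʔ/ is a voiceless stop (sonority 1).
Coda profile 9-6-3-1 — falls from the nucleus.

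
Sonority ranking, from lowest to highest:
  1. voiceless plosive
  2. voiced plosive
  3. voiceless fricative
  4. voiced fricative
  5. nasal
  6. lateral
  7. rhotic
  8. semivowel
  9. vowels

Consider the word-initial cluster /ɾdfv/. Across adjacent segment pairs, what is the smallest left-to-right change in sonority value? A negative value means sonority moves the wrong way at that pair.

-5

/ɾ/: rhotic = 7.
/d/: voiced plosive = 2.
/f/: voiceless fricative = 3.
/v/: voiced fricative = 4.
/ɾ/→/d/: change -5.
/d/→/f/: change +1.
/f/→/v/: change +1.
Minimum = -5.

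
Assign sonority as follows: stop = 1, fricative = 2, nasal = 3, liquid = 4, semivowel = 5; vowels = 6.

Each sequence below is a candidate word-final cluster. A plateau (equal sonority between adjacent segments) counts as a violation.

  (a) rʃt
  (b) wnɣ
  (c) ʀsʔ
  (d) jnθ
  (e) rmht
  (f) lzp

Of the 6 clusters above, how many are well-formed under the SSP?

(a) 4-2-1 → obeys
(b) 5-3-2 → obeys
(c) 4-2-1 → obeys
(d) 5-3-2 → obeys
(e) 4-3-2-1 → obeys
(f) 4-2-1 → obeys

6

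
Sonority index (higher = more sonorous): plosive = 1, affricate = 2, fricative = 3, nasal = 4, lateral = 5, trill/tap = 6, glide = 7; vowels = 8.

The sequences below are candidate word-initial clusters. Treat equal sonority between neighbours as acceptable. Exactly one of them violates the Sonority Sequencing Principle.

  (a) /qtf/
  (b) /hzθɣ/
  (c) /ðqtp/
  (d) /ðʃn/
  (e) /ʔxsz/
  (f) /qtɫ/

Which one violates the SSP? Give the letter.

c

(a) sonority 1-1-3: well-formed.
(b) sonority 3-3-3-3: well-formed.
(c) sonority 3-1-1-1: ill-formed.
(d) sonority 3-3-4: well-formed.
(e) sonority 1-3-3-3: well-formed.
(f) sonority 1-1-5: well-formed.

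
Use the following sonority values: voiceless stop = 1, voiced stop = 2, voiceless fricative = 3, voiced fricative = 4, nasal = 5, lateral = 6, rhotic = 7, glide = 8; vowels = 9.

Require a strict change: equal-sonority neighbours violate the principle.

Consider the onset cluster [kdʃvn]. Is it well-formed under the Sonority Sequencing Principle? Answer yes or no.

/k/: voiceless stop = 1.
/d/: voiced stop = 2.
/ʃ/: voiceless fricative = 3.
/v/: voiced fricative = 4.
/n/: nasal = 5.
The profile 1-2-3-4-5 strictly rises, so the onset cluster satisfies the SSP.

yes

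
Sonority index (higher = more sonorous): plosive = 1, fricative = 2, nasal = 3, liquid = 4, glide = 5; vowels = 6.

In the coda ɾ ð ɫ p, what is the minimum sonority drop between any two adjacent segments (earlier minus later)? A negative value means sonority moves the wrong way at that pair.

/ɾ/ is a liquid (sonority 4).
/ð/ is a fricative (sonority 2).
/ɫ/ is a liquid (sonority 4).
/p/ is a plosive (sonority 1).
/ɾ/→/ð/: change +2.
/ð/→/ɫ/: change -2.
/ɫ/→/p/: change +3.
Minimum = -2.

-2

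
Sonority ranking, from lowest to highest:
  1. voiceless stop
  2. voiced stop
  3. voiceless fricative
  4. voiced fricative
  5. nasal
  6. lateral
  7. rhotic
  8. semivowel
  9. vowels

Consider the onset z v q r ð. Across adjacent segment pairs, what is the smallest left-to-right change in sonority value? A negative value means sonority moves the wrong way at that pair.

/z/ is a voiced fricative (sonority 4).
/v/ is a voiced fricative (sonority 4).
/q/ is a voiceless stop (sonority 1).
/r/ is a rhotic (sonority 7).
/ð/ is a voiced fricative (sonority 4).
/z/→/v/: change +0.
/v/→/q/: change -3.
/q/→/r/: change +6.
/r/→/ð/: change -3.
Minimum = -3.

-3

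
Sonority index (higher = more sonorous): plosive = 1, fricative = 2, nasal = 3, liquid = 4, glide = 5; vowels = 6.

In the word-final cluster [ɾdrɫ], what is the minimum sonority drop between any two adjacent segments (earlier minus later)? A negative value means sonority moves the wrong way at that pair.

-3

/ɾ/ is a liquid (sonority 4).
/d/ is a plosive (sonority 1).
/r/ is a liquid (sonority 4).
/ɫ/ is a liquid (sonority 4).
/ɾ/→/d/: change +3.
/d/→/r/: change -3.
/r/→/ɫ/: change +0.
Minimum = -3.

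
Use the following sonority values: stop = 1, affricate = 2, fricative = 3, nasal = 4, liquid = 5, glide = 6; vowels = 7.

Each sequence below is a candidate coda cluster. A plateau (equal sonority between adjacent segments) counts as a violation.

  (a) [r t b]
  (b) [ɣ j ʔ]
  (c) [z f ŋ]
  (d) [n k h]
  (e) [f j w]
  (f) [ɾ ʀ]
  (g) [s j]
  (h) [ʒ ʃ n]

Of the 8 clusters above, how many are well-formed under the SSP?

(a) [r t b]: profile 5-1-1 — violates.
(b) [ɣ j ʔ]: profile 3-6-1 — violates.
(c) [z f ŋ]: profile 3-3-4 — violates.
(d) [n k h]: profile 4-1-3 — violates.
(e) [f j w]: profile 3-6-6 — violates.
(f) [ɾ ʀ]: profile 5-5 — violates.
(g) [s j]: profile 3-6 — violates.
(h) [ʒ ʃ n]: profile 3-3-4 — violates.

0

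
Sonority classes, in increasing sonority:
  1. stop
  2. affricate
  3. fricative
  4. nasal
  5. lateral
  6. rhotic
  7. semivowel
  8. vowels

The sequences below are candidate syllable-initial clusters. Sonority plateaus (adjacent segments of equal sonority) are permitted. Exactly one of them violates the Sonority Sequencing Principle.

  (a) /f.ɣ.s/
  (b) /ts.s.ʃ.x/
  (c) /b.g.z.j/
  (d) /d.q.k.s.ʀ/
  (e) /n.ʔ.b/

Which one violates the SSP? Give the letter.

e

(a) 3-3-3 → obeys
(b) 2-3-3-3 → obeys
(c) 1-1-3-7 → obeys
(d) 1-1-1-3-6 → obeys
(e) 4-1-1 → violates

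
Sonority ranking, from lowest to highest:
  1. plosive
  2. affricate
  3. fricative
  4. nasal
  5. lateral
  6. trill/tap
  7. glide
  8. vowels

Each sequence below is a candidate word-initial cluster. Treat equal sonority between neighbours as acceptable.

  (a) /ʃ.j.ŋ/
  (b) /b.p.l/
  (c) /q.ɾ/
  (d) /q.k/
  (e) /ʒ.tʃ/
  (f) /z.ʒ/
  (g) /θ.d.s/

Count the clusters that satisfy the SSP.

(a) 3-7-4 → violates
(b) 1-1-5 → obeys
(c) 1-6 → obeys
(d) 1-1 → obeys
(e) 3-2 → violates
(f) 3-3 → obeys
(g) 3-1-3 → violates

4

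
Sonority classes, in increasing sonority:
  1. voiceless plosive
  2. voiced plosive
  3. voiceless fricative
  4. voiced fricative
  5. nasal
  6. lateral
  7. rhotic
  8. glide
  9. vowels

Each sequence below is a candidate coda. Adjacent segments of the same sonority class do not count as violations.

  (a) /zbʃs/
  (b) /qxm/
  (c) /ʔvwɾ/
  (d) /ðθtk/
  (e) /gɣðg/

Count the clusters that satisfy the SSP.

(a) sonority 4-2-3-3: ill-formed.
(b) sonority 1-3-5: ill-formed.
(c) sonority 1-4-8-7: ill-formed.
(d) sonority 4-3-1-1: well-formed.
(e) sonority 2-4-4-2: ill-formed.

1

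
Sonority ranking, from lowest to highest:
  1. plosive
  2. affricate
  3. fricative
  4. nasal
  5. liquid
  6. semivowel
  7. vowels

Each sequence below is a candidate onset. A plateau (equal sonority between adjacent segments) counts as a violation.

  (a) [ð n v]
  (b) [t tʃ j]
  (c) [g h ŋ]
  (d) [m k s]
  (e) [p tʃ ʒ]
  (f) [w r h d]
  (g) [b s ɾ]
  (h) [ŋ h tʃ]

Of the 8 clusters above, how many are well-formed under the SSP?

4

(a) [ð n v]: profile 3-4-3 — violates.
(b) [t tʃ j]: profile 1-2-6 — obeys.
(c) [g h ŋ]: profile 1-3-4 — obeys.
(d) [m k s]: profile 4-1-3 — violates.
(e) [p tʃ ʒ]: profile 1-2-3 — obeys.
(f) [w r h d]: profile 6-5-3-1 — violates.
(g) [b s ɾ]: profile 1-3-5 — obeys.
(h) [ŋ h tʃ]: profile 4-3-2 — violates.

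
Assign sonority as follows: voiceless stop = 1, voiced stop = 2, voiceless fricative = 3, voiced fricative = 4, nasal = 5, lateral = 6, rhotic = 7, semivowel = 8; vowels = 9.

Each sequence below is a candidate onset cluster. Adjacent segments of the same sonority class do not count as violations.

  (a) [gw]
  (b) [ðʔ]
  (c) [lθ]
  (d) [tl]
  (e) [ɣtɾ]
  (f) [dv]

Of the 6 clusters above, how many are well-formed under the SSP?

3

(a) 2-8 → obeys
(b) 4-1 → violates
(c) 6-3 → violates
(d) 1-6 → obeys
(e) 4-1-7 → violates
(f) 2-4 → obeys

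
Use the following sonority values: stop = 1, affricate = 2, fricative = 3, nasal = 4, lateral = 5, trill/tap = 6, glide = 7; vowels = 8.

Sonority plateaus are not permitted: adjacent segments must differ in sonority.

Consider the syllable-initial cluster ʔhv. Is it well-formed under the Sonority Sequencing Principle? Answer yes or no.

/ʔ/: stop = 1.
/h/: fricative = 3.
/v/: fricative = 3.
The profile is 1-3-3. Between /h/ (3) and /v/ (3) sonority does not rise, so the cluster violates the SSP.

no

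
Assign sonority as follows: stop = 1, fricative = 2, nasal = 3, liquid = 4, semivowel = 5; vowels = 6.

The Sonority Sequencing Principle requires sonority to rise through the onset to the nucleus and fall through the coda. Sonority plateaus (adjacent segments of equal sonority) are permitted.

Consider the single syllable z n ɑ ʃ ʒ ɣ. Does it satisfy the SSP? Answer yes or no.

Onset: /z/ is a fricative (sonority 2), /n/ is a nasal (sonority 3); then the nucleus /ɑ/ (sonority 6).
Onset profile 2-3-6 — rises to the nucleus.
Coda: /ʃ/ is a fricative (sonority 2), /ʒ/ is a fricative (sonority 2), /ɣ/ is a fricative (sonority 2).
Coda profile 6-2-2-2 — falls from the nucleus.

yes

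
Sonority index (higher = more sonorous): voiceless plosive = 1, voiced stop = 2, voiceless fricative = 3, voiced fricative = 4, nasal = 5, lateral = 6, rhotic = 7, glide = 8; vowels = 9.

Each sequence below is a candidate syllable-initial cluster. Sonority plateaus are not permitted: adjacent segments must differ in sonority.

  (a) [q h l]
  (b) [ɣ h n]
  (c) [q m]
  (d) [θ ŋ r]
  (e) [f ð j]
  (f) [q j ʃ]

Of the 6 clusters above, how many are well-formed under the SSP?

(a) sonority 1-3-6: well-formed.
(b) sonority 4-3-5: ill-formed.
(c) sonority 1-5: well-formed.
(d) sonority 3-5-7: well-formed.
(e) sonority 3-4-8: well-formed.
(f) sonority 1-8-3: ill-formed.

4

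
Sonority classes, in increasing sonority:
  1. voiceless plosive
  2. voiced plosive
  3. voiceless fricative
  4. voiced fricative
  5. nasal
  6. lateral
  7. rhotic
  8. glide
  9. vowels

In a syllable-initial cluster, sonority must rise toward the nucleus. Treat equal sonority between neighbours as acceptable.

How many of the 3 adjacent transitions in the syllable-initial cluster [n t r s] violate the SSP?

/n/: nasal = 5.
/t/: voiceless plosive = 1.
/r/: rhotic = 7.
/s/: voiceless fricative = 3.
/n/→/t/: 5→1 (does not rise) — violation.
/t/→/r/: 1→7 (rises) — ok.
/r/→/s/: 7→3 (does not rise) — violation.

2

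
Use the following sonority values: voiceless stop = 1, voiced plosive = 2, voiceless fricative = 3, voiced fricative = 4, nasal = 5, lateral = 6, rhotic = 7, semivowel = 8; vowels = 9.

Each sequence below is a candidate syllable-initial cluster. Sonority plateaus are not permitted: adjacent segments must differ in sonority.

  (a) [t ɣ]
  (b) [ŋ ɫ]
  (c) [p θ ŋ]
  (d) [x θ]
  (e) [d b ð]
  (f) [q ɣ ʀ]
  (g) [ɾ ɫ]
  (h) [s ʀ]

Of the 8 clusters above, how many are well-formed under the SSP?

(a) 1-4 → obeys
(b) 5-6 → obeys
(c) 1-3-5 → obeys
(d) 3-3 → violates
(e) 2-2-4 → violates
(f) 1-4-7 → obeys
(g) 7-6 → violates
(h) 3-7 → obeys

5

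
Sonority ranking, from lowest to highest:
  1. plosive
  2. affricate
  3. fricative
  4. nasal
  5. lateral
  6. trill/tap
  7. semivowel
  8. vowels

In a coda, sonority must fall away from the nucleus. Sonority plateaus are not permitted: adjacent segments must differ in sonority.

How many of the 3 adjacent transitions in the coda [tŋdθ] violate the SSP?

/t/ is a plosive (sonority 1).
/ŋ/ is a nasal (sonority 4).
/d/ is a plosive (sonority 1).
/θ/ is a fricative (sonority 3).
/t/→/ŋ/: 1→4 (does not fall) — violation.
/ŋ/→/d/: 4→1 (falls) — ok.
/d/→/θ/: 1→3 (does not fall) — violation.

2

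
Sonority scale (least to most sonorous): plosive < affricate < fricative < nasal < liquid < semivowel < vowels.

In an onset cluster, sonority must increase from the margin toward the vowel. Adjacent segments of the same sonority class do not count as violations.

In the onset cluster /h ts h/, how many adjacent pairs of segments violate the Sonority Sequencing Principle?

1

/h/ is a fricative (sonority 3).
/ts/ is an affricate (sonority 2).
/h/ is a fricative (sonority 3).
/h/→/ts/: 3→2 (does not rise) — violation.
/ts/→/h/: 2→3 (rises) — ok.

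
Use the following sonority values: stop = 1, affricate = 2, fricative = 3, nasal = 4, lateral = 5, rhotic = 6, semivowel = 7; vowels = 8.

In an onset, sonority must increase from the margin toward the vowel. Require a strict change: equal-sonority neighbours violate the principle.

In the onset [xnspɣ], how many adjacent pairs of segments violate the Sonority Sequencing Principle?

2

/x/ is a fricative (sonority 3).
/n/ is a nasal (sonority 4).
/s/ is a fricative (sonority 3).
/p/ is a stop (sonority 1).
/ɣ/ is a fricative (sonority 3).
/x/→/n/: 3→4 (rises) — ok.
/n/→/s/: 4→3 (does not rise) — violation.
/s/→/p/: 3→1 (does not rise) — violation.
/p/→/ɣ/: 1→3 (rises) — ok.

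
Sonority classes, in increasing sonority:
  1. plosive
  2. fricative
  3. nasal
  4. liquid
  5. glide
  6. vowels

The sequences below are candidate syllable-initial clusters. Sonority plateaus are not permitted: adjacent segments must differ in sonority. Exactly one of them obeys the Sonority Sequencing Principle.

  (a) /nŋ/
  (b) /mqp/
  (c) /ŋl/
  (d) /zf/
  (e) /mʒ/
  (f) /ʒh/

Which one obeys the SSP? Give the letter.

(a) 3-3 → violates
(b) 3-1-1 → violates
(c) 3-4 → obeys
(d) 2-2 → violates
(e) 3-2 → violates
(f) 2-2 → violates

c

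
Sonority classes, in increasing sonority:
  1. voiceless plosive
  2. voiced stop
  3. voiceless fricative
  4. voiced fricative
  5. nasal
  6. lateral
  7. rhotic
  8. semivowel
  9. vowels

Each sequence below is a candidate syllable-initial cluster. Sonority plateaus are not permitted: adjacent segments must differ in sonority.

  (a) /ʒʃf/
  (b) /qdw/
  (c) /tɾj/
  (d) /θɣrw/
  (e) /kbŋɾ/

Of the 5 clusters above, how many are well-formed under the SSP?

4

(a) sonority 4-3-3: ill-formed.
(b) sonority 1-2-8: well-formed.
(c) sonority 1-7-8: well-formed.
(d) sonority 3-4-7-8: well-formed.
(e) sonority 1-2-5-7: well-formed.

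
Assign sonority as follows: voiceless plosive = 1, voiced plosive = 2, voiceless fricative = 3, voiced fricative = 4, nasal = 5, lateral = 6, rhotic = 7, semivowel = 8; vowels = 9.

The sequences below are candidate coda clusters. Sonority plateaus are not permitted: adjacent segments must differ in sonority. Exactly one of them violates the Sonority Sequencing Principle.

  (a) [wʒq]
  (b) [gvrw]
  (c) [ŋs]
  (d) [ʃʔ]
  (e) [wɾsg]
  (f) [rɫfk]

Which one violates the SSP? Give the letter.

b

(a) 8-4-1 → obeys
(b) 2-4-7-8 → violates
(c) 5-3 → obeys
(d) 3-1 → obeys
(e) 8-7-3-2 → obeys
(f) 7-6-3-1 → obeys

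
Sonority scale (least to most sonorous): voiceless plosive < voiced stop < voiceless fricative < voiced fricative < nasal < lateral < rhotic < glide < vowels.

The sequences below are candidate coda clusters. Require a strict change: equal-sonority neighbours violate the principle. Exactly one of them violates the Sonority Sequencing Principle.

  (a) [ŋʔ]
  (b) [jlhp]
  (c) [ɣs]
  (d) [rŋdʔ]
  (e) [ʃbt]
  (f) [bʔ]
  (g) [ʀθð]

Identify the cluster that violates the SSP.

g

(a) [ŋʔ]: profile 5-1 — obeys.
(b) [jlhp]: profile 8-6-3-1 — obeys.
(c) [ɣs]: profile 4-3 — obeys.
(d) [rŋdʔ]: profile 7-5-2-1 — obeys.
(e) [ʃbt]: profile 3-2-1 — obeys.
(f) [bʔ]: profile 2-1 — obeys.
(g) [ʀθð]: profile 7-3-4 — violates.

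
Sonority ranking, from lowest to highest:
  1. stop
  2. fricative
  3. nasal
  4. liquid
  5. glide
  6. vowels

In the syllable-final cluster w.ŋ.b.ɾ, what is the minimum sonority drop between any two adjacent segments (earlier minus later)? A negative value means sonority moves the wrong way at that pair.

/w/ is a glide (sonority 5).
/ŋ/ is a nasal (sonority 3).
/b/ is a stop (sonority 1).
/ɾ/ is a liquid (sonority 4).
/w/→/ŋ/: change +2.
/ŋ/→/b/: change +2.
/b/→/ɾ/: change -3.
Minimum = -3.

-3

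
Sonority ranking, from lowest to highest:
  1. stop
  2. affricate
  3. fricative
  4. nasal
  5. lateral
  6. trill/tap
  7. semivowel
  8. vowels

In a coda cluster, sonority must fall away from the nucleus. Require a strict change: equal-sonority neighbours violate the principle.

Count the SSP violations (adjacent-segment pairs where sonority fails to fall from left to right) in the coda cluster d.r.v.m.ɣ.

2

/d/: stop = 1.
/r/: trill/tap = 6.
/v/: fricative = 3.
/m/: nasal = 4.
/ɣ/: fricative = 3.
/d/→/r/: 1→6 (does not fall) — violation.
/r/→/v/: 6→3 (falls) — ok.
/v/→/m/: 3→4 (does not fall) — violation.
/m/→/ɣ/: 4→3 (falls) — ok.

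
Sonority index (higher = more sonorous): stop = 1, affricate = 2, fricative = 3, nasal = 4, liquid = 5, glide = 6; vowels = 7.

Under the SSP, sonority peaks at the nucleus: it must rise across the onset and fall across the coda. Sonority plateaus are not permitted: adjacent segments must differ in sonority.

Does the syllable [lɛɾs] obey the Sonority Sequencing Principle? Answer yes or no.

yes

Onset: /l/ is a liquid (sonority 5); then the nucleus /ɛ/ (sonority 7).
Onset profile 5-7 — rises to the nucleus.
Coda: /ɾ/ is a liquid (sonority 5), /s/ is a fricative (sonority 3).
Coda profile 7-5-3 — falls from the nucleus.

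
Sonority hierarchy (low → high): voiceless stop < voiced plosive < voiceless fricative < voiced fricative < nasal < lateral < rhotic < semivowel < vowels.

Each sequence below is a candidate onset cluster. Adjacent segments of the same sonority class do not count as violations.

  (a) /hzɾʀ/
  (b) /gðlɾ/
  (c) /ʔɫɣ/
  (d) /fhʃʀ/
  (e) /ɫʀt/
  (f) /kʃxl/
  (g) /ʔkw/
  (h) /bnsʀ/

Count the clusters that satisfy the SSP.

(a) 3-4-7-7 → obeys
(b) 2-4-6-7 → obeys
(c) 1-6-4 → violates
(d) 3-3-3-7 → obeys
(e) 6-7-1 → violates
(f) 1-3-3-6 → obeys
(g) 1-1-8 → obeys
(h) 2-5-3-7 → violates

5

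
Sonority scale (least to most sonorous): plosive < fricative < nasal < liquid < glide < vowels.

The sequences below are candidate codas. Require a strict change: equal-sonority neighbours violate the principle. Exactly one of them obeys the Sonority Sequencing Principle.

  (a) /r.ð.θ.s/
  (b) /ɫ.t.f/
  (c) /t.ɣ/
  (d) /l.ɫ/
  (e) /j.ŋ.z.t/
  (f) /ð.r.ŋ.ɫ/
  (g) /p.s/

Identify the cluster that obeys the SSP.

(a) /r.ð.θ.s/: profile 4-2-2-2 — violates.
(b) /ɫ.t.f/: profile 4-1-2 — violates.
(c) /t.ɣ/: profile 1-2 — violates.
(d) /l.ɫ/: profile 4-4 — violates.
(e) /j.ŋ.z.t/: profile 5-3-2-1 — obeys.
(f) /ð.r.ŋ.ɫ/: profile 2-4-3-4 — violates.
(g) /p.s/: profile 1-2 — violates.

e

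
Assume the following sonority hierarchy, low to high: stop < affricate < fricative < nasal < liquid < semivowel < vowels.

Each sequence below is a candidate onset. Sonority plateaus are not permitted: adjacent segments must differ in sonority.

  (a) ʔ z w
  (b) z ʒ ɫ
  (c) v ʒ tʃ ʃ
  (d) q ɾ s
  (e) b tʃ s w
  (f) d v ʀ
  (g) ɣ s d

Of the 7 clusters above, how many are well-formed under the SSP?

3

(a) sonority 1-3-6: well-formed.
(b) sonority 3-3-5: ill-formed.
(c) sonority 3-3-2-3: ill-formed.
(d) sonority 1-5-3: ill-formed.
(e) sonority 1-2-3-6: well-formed.
(f) sonority 1-3-5: well-formed.
(g) sonority 3-3-1: ill-formed.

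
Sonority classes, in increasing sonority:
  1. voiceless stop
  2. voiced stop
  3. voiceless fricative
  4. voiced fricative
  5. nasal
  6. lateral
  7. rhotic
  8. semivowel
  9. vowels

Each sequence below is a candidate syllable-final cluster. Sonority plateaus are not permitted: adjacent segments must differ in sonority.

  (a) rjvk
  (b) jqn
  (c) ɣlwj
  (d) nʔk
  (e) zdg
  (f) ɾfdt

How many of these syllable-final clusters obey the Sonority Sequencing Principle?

1

(a) rjvk: profile 7-8-4-1 — violates.
(b) jqn: profile 8-1-5 — violates.
(c) ɣlwj: profile 4-6-8-8 — violates.
(d) nʔk: profile 5-1-1 — violates.
(e) zdg: profile 4-2-2 — violates.
(f) ɾfdt: profile 7-3-2-1 — obeys.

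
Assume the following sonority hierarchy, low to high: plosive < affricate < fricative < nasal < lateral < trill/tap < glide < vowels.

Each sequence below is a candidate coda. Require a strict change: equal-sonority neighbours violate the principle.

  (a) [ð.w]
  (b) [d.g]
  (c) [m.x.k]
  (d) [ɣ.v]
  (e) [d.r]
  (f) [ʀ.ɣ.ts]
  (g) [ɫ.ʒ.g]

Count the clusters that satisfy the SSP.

3

(a) 3-7 → violates
(b) 1-1 → violates
(c) 4-3-1 → obeys
(d) 3-3 → violates
(e) 1-6 → violates
(f) 6-3-2 → obeys
(g) 5-3-1 → obeys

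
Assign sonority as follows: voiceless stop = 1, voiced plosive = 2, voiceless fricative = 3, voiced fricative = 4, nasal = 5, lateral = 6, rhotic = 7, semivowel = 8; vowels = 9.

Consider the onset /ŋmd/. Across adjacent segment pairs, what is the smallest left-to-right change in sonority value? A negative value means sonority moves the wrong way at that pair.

/ŋ/ — nasal, sonority 5.
/m/ — nasal, sonority 5.
/d/ — voiced plosive, sonority 2.
/ŋ/→/m/: change +0.
/m/→/d/: change -3.
Minimum = -3.

-3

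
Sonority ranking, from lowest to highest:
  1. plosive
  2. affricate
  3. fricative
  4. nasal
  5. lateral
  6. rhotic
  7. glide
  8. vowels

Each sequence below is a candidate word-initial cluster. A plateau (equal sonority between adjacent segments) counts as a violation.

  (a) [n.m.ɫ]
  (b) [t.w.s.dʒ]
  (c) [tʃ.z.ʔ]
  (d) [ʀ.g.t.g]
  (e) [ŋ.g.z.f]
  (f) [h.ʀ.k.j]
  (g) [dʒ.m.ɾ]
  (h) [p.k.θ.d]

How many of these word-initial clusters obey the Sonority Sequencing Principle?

1

(a) 4-4-5 → violates
(b) 1-7-3-2 → violates
(c) 2-3-1 → violates
(d) 6-1-1-1 → violates
(e) 4-1-3-3 → violates
(f) 3-6-1-7 → violates
(g) 2-4-6 → obeys
(h) 1-1-3-1 → violates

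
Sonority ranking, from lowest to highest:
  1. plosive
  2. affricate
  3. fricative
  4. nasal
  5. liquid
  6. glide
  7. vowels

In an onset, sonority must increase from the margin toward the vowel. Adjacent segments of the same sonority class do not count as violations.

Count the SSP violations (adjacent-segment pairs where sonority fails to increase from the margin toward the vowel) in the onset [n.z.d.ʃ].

/n/ — nasal, sonority 4.
/z/ — fricative, sonority 3.
/d/ — plosive, sonority 1.
/ʃ/ — fricative, sonority 3.
/n/→/z/: 4→3 (does not rise) — violation.
/z/→/d/: 3→1 (does not rise) — violation.
/d/→/ʃ/: 1→3 (rises) — ok.

2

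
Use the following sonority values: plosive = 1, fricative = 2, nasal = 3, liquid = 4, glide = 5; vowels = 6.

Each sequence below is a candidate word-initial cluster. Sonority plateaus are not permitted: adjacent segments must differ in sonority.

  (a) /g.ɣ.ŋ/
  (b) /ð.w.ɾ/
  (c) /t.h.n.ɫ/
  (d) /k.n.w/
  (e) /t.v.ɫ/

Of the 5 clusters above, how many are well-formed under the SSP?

4

(a) 1-2-3 → obeys
(b) 2-5-4 → violates
(c) 1-2-3-4 → obeys
(d) 1-3-5 → obeys
(e) 1-2-4 → obeys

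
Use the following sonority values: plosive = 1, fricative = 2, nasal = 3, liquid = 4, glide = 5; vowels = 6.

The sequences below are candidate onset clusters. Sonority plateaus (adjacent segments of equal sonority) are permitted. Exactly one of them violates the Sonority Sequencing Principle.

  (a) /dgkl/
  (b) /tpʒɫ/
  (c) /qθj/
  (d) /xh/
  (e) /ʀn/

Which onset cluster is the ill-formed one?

e

(a) sonority 1-1-1-4: well-formed.
(b) sonority 1-1-2-4: well-formed.
(c) sonority 1-2-5: well-formed.
(d) sonority 2-2: well-formed.
(e) sonority 4-3: ill-formed.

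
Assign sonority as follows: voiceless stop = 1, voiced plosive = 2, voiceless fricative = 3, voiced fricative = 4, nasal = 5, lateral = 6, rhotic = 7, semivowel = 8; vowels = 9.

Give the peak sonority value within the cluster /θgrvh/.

/θ/: voiceless fricative = 3.
/g/: voiced plosive = 2.
/r/: rhotic = 7.
/v/: voiced fricative = 4.
/h/: voiceless fricative = 3.
The maximum is 7.

7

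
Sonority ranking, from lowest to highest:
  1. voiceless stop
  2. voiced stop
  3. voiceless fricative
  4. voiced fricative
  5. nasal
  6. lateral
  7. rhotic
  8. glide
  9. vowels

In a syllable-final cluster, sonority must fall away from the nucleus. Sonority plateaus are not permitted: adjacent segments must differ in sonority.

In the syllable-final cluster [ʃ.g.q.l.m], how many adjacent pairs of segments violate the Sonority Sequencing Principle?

/ʃ/ is a voiceless fricative (sonority 3).
/g/ is a voiced stop (sonority 2).
/q/ is a voiceless stop (sonority 1).
/l/ is a lateral (sonority 6).
/m/ is a nasal (sonority 5).
/ʃ/→/g/: 3→2 (falls) — ok.
/g/→/q/: 2→1 (falls) — ok.
/q/→/l/: 1→6 (does not fall) — violation.
/l/→/m/: 6→5 (falls) — ok.

1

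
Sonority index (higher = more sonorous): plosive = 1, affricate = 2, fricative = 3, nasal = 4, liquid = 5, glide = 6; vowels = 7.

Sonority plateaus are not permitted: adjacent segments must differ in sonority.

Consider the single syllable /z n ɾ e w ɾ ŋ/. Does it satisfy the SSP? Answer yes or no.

yes

Onset: /z/ is a fricative (sonority 3), /n/ is a nasal (sonority 4), /ɾ/ is a liquid (sonority 5); then the nucleus /e/ (sonority 7).
Onset profile 3-4-5-7 — rises to the nucleus.
Coda: /w/ is a glide (sonority 6), /ɾ/ is a liquid (sonority 5), /ŋ/ is a nasal (sonority 4).
Coda profile 7-6-5-4 — falls from the nucleus.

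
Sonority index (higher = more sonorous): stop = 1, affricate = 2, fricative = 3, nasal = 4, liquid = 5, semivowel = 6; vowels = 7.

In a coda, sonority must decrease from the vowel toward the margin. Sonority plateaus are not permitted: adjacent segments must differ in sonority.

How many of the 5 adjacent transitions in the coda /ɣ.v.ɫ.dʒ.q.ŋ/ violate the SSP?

/ɣ/: fricative = 3.
/v/: fricative = 3.
/ɫ/: liquid = 5.
/dʒ/: affricate = 2.
/q/: stop = 1.
/ŋ/: nasal = 4.
/ɣ/→/v/: 3→3 (plateau) — violation.
/v/→/ɫ/: 3→5 (does not fall) — violation.
/ɫ/→/dʒ/: 5→2 (falls) — ok.
/dʒ/→/q/: 2→1 (falls) — ok.
/q/→/ŋ/: 1→4 (does not fall) — violation.

3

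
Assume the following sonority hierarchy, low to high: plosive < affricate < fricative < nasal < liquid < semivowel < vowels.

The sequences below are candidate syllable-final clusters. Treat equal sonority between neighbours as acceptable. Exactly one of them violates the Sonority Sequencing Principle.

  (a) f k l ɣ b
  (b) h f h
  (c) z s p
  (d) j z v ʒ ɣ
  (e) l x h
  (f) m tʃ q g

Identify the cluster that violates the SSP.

a

(a) 3-1-5-3-1 → violates
(b) 3-3-3 → obeys
(c) 3-3-1 → obeys
(d) 6-3-3-3-3 → obeys
(e) 5-3-3 → obeys
(f) 4-2-1-1 → obeys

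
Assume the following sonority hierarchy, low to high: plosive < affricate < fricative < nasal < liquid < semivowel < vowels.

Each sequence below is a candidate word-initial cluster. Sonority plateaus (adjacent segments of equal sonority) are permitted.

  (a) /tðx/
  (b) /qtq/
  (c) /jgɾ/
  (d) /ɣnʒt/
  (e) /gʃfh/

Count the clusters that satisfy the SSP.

(a) 1-3-3 → obeys
(b) 1-1-1 → obeys
(c) 6-1-5 → violates
(d) 3-4-3-1 → violates
(e) 1-3-3-3 → obeys

3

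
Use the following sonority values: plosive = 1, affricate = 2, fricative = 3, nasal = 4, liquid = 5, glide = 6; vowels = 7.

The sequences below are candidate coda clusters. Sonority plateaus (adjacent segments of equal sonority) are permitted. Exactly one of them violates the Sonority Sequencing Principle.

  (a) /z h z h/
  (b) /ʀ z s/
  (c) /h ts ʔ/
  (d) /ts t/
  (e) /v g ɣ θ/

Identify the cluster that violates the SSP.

(a) 3-3-3-3 → obeys
(b) 5-3-3 → obeys
(c) 3-2-1 → obeys
(d) 2-1 → obeys
(e) 3-1-3-3 → violates

e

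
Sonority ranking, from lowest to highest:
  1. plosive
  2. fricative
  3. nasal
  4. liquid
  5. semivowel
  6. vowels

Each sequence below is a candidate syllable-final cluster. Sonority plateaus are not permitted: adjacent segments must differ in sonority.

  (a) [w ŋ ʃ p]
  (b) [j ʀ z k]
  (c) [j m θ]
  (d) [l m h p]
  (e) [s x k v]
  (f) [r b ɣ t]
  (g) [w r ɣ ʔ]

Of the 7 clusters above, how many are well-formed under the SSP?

(a) [w ŋ ʃ p]: profile 5-3-2-1 — obeys.
(b) [j ʀ z k]: profile 5-4-2-1 — obeys.
(c) [j m θ]: profile 5-3-2 — obeys.
(d) [l m h p]: profile 4-3-2-1 — obeys.
(e) [s x k v]: profile 2-2-1-2 — violates.
(f) [r b ɣ t]: profile 4-1-2-1 — violates.
(g) [w r ɣ ʔ]: profile 5-4-2-1 — obeys.

5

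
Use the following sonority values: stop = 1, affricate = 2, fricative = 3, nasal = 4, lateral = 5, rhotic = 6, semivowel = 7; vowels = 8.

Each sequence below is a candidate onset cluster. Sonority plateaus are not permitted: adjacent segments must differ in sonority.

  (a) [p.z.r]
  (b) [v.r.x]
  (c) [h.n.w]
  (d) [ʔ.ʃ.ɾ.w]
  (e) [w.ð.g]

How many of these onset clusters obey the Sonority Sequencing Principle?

3

(a) [p.z.r]: profile 1-3-6 — obeys.
(b) [v.r.x]: profile 3-6-3 — violates.
(c) [h.n.w]: profile 3-4-7 — obeys.
(d) [ʔ.ʃ.ɾ.w]: profile 1-3-6-7 — obeys.
(e) [w.ð.g]: profile 7-3-1 — violates.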